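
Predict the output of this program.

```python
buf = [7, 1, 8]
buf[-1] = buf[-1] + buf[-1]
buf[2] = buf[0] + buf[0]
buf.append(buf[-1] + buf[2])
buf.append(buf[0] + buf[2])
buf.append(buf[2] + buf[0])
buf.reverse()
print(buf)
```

[21, 21, 28, 14, 1, 7]

buf[-1] = buf[-1]+buf[-1] = 8+8 = 16 → [7, 1, 16]
buf[2] = buf[0]+buf[0] = 7+7 = 14 → [7, 1, 14]
append buf[-1]+buf[2] = 14+14 = 28 → [7, 1, 14, 28]
append buf[0]+buf[2] = 7+14 = 21 → [7, 1, 14, 28, 21]
append buf[2]+buf[0] = 14+7 = 21 → [7, 1, 14, 28, 21, 21]
reverse → [21, 21, 28, 14, 1, 7]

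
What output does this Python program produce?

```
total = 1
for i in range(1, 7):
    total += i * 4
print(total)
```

i=1: total = 1+1*4 = 5
i=2: total = 5+2*4 = 13
i=3: total = 13+3*4 = 25
i=4: total = 25+4*4 = 41
i=5: total = 41+5*4 = 61
i=6: total = 61+6*4 = 85

85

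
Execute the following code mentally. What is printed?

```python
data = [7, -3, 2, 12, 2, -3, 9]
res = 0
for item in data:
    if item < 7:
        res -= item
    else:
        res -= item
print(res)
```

item=7: not <7, res = 0-7 = -7
item=-3: <7, res = (-7)-(-3) = -4
item=2: <7, res = (-4)-2 = -6
item=12: not <7, res = (-6)-12 = -18
item=2: <7, res = (-18)-2 = -20
item=-3: <7, res = (-20)-(-3) = -17
item=9: not <7, res = (-17)-9 = -26

-26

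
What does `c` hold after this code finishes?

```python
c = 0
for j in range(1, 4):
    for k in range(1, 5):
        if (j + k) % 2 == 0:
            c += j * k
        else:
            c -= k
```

j=1,k=1: even sum, c = 0+1 = 1
j=1,k=2: odd sum, c = 1-2 = -1
j=1,k=3: even sum, c = (-1)+3 = 2
j=1,k=4: odd sum, c = 2-4 = -2
j=2,k=1: odd sum, c = (-2)-1 = -3
j=2,k=2: even sum, c = (-3)+4 = 1
j=2,k=3: odd sum, c = 1-3 = -2
j=2,k=4: even sum, c = (-2)+8 = 6
j=3,k=1: even sum, c = 6+3 = 9
j=3,k=2: odd sum, c = 9-2 = 7
j=3,k=3: even sum, c = 7+9 = 16
j=3,k=4: odd sum, c = 16-4 = 12

12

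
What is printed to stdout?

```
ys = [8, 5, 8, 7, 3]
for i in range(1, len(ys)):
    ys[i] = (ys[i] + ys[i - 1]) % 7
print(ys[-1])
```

i=1: ys[1] = (5+8)%7 = 6 → [8, 6, 8, 7, 3]
i=2: ys[2] = (8+6)%7 = 0 → [8, 6, 0, 7, 3]
i=3: ys[3] = (7+0)%7 = 0 → [8, 6, 0, 0, 3]
i=4: ys[4] = (3+0)%7 = 3 → [8, 6, 0, 0, 3]

3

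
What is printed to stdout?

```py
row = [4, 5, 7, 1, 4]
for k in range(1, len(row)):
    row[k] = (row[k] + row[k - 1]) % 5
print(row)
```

[4, 4, 1, 2, 1]

k=1: row[1] = (5+4)%5 = 4 → [4, 4, 7, 1, 4]
k=2: row[2] = (7+4)%5 = 1 → [4, 4, 1, 1, 4]
k=3: row[3] = (1+1)%5 = 2 → [4, 4, 1, 2, 4]
k=4: row[4] = (4+2)%5 = 1 → [4, 4, 1, 2, 1]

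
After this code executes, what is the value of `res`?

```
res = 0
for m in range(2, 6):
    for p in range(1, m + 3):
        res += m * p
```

289

m=2,p=1: res = 0+2 = 2
m=2,p=2: res = 2+4 = 6
m=2,p=3: res = 6+6 = 12
m=2,p=4: res = 12+8 = 20
m=3,p=1: res = 20+3 = 23
m=3,p=2: res = 23+6 = 29
m=3,p=3: res = 29+9 = 38
m=3,p=4: res = 38+12 = 50
m=3,p=5: res = 50+15 = 65
m=4,p=1: res = 65+4 = 69
m=4,p=2: res = 69+8 = 77
m=4,p=3: res = 77+12 = 89
m=4,p=4: res = 89+16 = 105
m=4,p=5: res = 105+20 = 125
m=4,p=6: res = 125+24 = 149
m=5,p=1: res = 149+5 = 154
m=5,p=2: res = 154+10 = 164
m=5,p=3: res = 164+15 = 179
m=5,p=4: res = 179+20 = 199
m=5,p=5: res = 199+25 = 224
m=5,p=6: res = 224+30 = 254
m=5,p=7: res = 254+35 = 289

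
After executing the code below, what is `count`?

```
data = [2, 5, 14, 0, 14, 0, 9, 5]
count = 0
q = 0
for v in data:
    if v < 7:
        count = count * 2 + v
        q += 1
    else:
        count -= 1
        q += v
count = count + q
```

v=2: <7, count = 0*2+2 = 2; q=1
v=5: <7, count = 2*2+5 = 9; q=2
v=14: not <7, count = 9-1 = 8; q=16
v=0: <7, count = 8*2+0 = 16; q=17
v=14: not <7, count = 16-1 = 15; q=31
v=0: <7, count = 15*2+0 = 30; q=32
v=9: not <7, count = 30-1 = 29; q=41
v=5: <7, count = 29*2+5 = 63; q=42
count+q = 63+42 = 105

105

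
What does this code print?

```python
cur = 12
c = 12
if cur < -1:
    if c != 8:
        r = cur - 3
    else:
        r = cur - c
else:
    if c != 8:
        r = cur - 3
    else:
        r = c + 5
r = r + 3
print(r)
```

12

cur=12, c=12
cur < -1 is False; c != 8 is True
→ r = cur - 3 = 9
r = 9+3 = 12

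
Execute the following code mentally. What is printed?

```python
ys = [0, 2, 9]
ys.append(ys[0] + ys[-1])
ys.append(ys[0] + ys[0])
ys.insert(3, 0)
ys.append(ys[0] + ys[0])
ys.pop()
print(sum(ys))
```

20

append ys[0]+ys[-1] = 0+9 = 9 → [0, 2, 9, 9]
append ys[0]+ys[0] = 0+0 = 0 → [0, 2, 9, 9, 0]
insert 0 at 3 → [0, 2, 9, 0, 9, 0]
append ys[0]+ys[0] = 0+0 = 0 → [0, 2, 9, 0, 9, 0, 0]
pop() removes 0 → [0, 2, 9, 0, 9, 0]
sum = 20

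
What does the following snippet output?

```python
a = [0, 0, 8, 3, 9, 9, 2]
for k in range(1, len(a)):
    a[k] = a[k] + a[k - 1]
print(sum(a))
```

k=1: a[1] = 0+0 = 0 → [0, 0, 8, 3, 9, 9, 2]
k=2: a[2] = 8+0 = 8 → [0, 0, 8, 3, 9, 9, 2]
k=3: a[3] = 3+8 = 11 → [0, 0, 8, 11, 9, 9, 2]
k=4: a[4] = 9+11 = 20 → [0, 0, 8, 11, 20, 9, 2]
k=5: a[5] = 9+20 = 29 → [0, 0, 8, 11, 20, 29, 2]
k=6: a[6] = 2+29 = 31 → [0, 0, 8, 11, 20, 29, 31]
sum = 99

99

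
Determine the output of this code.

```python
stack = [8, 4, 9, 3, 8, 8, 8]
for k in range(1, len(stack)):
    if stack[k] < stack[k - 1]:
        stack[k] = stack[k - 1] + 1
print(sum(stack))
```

72

k=1: 4<8, stack[1] = 8+1 = 9 → [8, 9, 9, 3, 8, 8, 8]
k=2: 9>=9, unchanged → [8, 9, 9, 3, 8, 8, 8]
k=3: 3<9, stack[3] = 9+1 = 10 → [8, 9, 9, 10, 8, 8, 8]
k=4: 8<10, stack[4] = 10+1 = 11 → [8, 9, 9, 10, 11, 8, 8]
k=5: 8<11, stack[5] = 11+1 = 12 → [8, 9, 9, 10, 11, 12, 8]
k=6: 8<12, stack[6] = 12+1 = 13 → [8, 9, 9, 10, 11, 12, 13]
sum = 72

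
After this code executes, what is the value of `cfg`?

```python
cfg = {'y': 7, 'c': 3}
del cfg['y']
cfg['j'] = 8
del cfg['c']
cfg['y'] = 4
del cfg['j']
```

del 'y' → {'c': 3}
cfg['j'] = 8 → {'c': 3, 'j': 8}
del 'c' → {'j': 8}
cfg['y'] = 4 → {'j': 8, 'y': 4}
del 'j' → {'y': 4}

{'y': 4}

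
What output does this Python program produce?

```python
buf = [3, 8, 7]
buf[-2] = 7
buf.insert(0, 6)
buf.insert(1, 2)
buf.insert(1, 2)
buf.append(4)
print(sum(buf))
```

buf[-2] = 7 → [3, 7, 7]
insert 6 at 0 → [6, 3, 7, 7]
insert 2 at 1 → [6, 2, 3, 7, 7]
insert 2 at 1 → [6, 2, 2, 3, 7, 7]
append 4 → [6, 2, 2, 3, 7, 7, 4]
sum = 31

31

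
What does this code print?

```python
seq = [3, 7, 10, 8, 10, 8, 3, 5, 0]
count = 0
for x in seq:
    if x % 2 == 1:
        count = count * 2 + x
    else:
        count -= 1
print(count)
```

46

x=3: odd, count = 0*2+3 = 3
x=7: odd, count = 3*2+7 = 13
x=10: not odd, count = 13-1 = 12
x=8: not odd, count = 12-1 = 11
x=10: not odd, count = 11-1 = 10
x=8: not odd, count = 10-1 = 9
x=3: odd, count = 9*2+3 = 21
x=5: odd, count = 21*2+5 = 47
x=0: not odd, count = 47-1 = 46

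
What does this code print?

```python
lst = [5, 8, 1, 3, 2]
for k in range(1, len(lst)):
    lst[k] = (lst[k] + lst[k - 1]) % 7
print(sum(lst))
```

k=1: lst[1] = (8+5)%7 = 6 → [5, 6, 1, 3, 2]
k=2: lst[2] = (1+6)%7 = 0 → [5, 6, 0, 3, 2]
k=3: lst[3] = (3+0)%7 = 3 → [5, 6, 0, 3, 2]
k=4: lst[4] = (2+3)%7 = 5 → [5, 6, 0, 3, 5]
sum = 19

19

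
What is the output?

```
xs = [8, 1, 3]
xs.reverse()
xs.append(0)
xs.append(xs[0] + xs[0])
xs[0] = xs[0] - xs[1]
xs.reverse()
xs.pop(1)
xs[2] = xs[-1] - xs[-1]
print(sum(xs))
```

16

reverse → [3, 1, 8]
append 0 → [3, 1, 8, 0]
append xs[0]+xs[0] = 3+3 = 6 → [3, 1, 8, 0, 6]
xs[0] = xs[0]-xs[1] = 3-1 = 2 → [2, 1, 8, 0, 6]
reverse → [6, 0, 8, 1, 2]
pop(1) removes 0 → [6, 8, 1, 2]
xs[2] = xs[-1]-xs[-1] = 2-2 = 0 → [6, 8, 0, 2]
sum = 16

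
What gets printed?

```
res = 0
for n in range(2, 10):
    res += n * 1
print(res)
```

n=2: res = 0+2*1 = 2
n=3: res = 2+3*1 = 5
n=4: res = 5+4*1 = 9
n=5: res = 9+5*1 = 14
n=6: res = 14+6*1 = 20
n=7: res = 20+7*1 = 27
n=8: res = 27+8*1 = 35
n=9: res = 35+9*1 = 44

44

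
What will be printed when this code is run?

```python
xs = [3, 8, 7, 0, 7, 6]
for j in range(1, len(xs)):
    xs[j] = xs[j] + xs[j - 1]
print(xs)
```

[3, 11, 18, 18, 25, 31]

j=1: xs[1] = 8+3 = 11 → [3, 11, 7, 0, 7, 6]
j=2: xs[2] = 7+11 = 18 → [3, 11, 18, 0, 7, 6]
j=3: xs[3] = 0+18 = 18 → [3, 11, 18, 18, 7, 6]
j=4: xs[4] = 7+18 = 25 → [3, 11, 18, 18, 25, 6]
j=5: xs[5] = 6+25 = 31 → [3, 11, 18, 18, 25, 31]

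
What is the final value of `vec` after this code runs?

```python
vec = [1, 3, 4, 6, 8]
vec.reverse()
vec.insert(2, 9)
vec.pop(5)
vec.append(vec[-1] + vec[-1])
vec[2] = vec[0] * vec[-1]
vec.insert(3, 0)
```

reverse → [8, 6, 4, 3, 1]
insert 9 at 2 → [8, 6, 9, 4, 3, 1]
pop(5) removes 1 → [8, 6, 9, 4, 3]
append vec[-1]+vec[-1] = 3+3 = 6 → [8, 6, 9, 4, 3, 6]
vec[2] = vec[0]*vec[-1] = 8*6 = 48 → [8, 6, 48, 4, 3, 6]
insert 0 at 3 → [8, 6, 48, 0, 4, 3, 6]

[8, 6, 48, 0, 4, 3, 6]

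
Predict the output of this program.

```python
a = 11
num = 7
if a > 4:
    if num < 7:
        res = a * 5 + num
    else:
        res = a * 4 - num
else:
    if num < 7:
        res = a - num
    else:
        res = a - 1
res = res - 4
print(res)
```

33

a=11, num=7
a > 4 is True; num < 7 is False
→ res = a * 4 - num = 37
res = 37-4 = 33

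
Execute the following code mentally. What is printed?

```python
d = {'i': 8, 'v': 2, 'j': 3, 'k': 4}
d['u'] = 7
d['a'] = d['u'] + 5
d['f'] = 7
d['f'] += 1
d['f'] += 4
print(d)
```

d['u'] = 7 → {'i': 8, 'v': 2, 'j': 3, 'k': 4, 'u': 7}
d['a'] = d['u']+5 = 12 → {'i': 8, 'v': 2, 'j': 3, 'k': 4, 'u': 7, 'a': 12}
d['f'] = 7 → {'i': 8, 'v': 2, 'j': 3, 'k': 4, 'u': 7, 'a': 12, 'f': 7}
d['f'] = 7+1 = 8 → {'i': 8, 'v': 2, 'j': 3, 'k': 4, 'u': 7, 'a': 12, 'f': 8}
d['f'] = 8+4 = 12 → {'i': 8, 'v': 2, 'j': 3, 'k': 4, 'u': 7, 'a': 12, 'f': 12}

{'i': 8, 'v': 2, 'j': 3, 'k': 4, 'u': 7, 'a': 12, 'f': 12}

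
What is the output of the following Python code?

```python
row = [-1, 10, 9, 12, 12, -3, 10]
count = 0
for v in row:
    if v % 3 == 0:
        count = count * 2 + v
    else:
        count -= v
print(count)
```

-13

v=-1: not %3==0, count = 0-(-1) = 1
v=10: not %3==0, count = 1-10 = -9
v=9: %3==0, count = (-9)*2+9 = -9
v=12: %3==0, count = (-9)*2+12 = -6
v=12: %3==0, count = (-6)*2+12 = 0
v=-3: %3==0, count = 0*2+(-3) = -3
v=10: not %3==0, count = (-3)-10 = -13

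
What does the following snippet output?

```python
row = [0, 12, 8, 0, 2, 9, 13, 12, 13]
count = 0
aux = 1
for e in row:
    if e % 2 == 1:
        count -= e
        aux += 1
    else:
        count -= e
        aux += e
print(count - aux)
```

-107

e=0: not odd, count = 0-0 = 0; aux=1
e=12: not odd, count = 0-12 = -12; aux=13
e=8: not odd, count = (-12)-8 = -20; aux=21
e=0: not odd, count = (-20)-0 = -20; aux=21
e=2: not odd, count = (-20)-2 = -22; aux=23
e=9: odd, count = (-22)-9 = -31; aux=24
e=13: odd, count = (-31)-13 = -44; aux=25
e=12: not odd, count = (-44)-12 = -56; aux=37
e=13: odd, count = (-56)-13 = -69; aux=38
count-aux = (-69)-38 = -107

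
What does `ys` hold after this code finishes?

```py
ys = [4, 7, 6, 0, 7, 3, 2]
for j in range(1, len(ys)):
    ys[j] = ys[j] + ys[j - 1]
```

[4, 11, 17, 17, 24, 27, 29]

j=1: ys[1] = 7+4 = 11 → [4, 11, 6, 0, 7, 3, 2]
j=2: ys[2] = 6+11 = 17 → [4, 11, 17, 0, 7, 3, 2]
j=3: ys[3] = 0+17 = 17 → [4, 11, 17, 17, 7, 3, 2]
j=4: ys[4] = 7+17 = 24 → [4, 11, 17, 17, 24, 3, 2]
j=5: ys[5] = 3+24 = 27 → [4, 11, 17, 17, 24, 27, 2]
j=6: ys[6] = 2+27 = 29 → [4, 11, 17, 17, 24, 27, 29]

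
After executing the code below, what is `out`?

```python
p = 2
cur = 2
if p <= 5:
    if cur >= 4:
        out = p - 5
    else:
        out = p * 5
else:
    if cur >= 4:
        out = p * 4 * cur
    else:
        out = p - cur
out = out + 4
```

14

p=2, cur=2
p <= 5 is True; cur >= 4 is False
→ out = p * 5 = 10
out = 10+4 = 14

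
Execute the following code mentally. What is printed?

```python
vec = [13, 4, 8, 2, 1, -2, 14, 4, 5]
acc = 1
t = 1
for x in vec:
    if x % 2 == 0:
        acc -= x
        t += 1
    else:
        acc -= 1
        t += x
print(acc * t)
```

-832

x=13: not even, acc = 1-1 = 0; t=14
x=4: even, acc = 0-4 = -4; t=15
x=8: even, acc = (-4)-8 = -12; t=16
x=2: even, acc = (-12)-2 = -14; t=17
x=1: not even, acc = (-14)-1 = -15; t=18
x=-2: even, acc = (-15)-(-2) = -13; t=19
x=14: even, acc = (-13)-14 = -27; t=20
x=4: even, acc = (-27)-4 = -31; t=21
x=5: not even, acc = (-31)-1 = -32; t=26
acc*t = (-32)*26 = -832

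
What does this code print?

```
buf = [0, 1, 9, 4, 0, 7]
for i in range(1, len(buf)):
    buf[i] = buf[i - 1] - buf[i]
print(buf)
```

[0, -1, -10, -14, -14, -21]

i=1: buf[1] = 0-1 = -1 → [0, -1, 9, 4, 0, 7]
i=2: buf[2] = (-1)-9 = -10 → [0, -1, -10, 4, 0, 7]
i=3: buf[3] = (-10)-4 = -14 → [0, -1, -10, -14, 0, 7]
i=4: buf[4] = (-14)-0 = -14 → [0, -1, -10, -14, -14, 7]
i=5: buf[5] = (-14)-7 = -21 → [0, -1, -10, -14, -14, -21]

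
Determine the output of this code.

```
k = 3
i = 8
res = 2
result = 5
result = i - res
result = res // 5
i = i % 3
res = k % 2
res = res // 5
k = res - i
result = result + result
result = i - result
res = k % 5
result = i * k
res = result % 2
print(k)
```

-2

result = 8-2 = 6
result = 2//5 = 0
i = 8%3 = 2
res = 3%2 = 1
res = 1//5 = 0
k = 0-2 = -2
result = 0+0 = 0
result = 2-0 = 2
res = (-2)%5 = 3
result = 2*(-2) = -4
res = (-4)%2 = 0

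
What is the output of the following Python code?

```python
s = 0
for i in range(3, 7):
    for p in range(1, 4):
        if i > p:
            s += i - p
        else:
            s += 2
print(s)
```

i=3,p=1: 3>1, s = 0+2 = 2
i=3,p=2: 3>2, s = 2+1 = 3
i=3,p=3: not 3>3, s = 3+2 = 5
i=4,p=1: 4>1, s = 5+3 = 8
i=4,p=2: 4>2, s = 8+2 = 10
i=4,p=3: 4>3, s = 10+1 = 11
i=5,p=1: 5>1, s = 11+4 = 15
i=5,p=2: 5>2, s = 15+3 = 18
i=5,p=3: 5>3, s = 18+2 = 20
i=6,p=1: 6>1, s = 20+5 = 25
i=6,p=2: 6>2, s = 25+4 = 29
i=6,p=3: 6>3, s = 29+3 = 32

32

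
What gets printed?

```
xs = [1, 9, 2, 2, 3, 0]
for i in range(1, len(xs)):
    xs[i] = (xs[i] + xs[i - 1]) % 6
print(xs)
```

[1, 4, 0, 2, 5, 5]

i=1: xs[1] = (9+1)%6 = 4 → [1, 4, 2, 2, 3, 0]
i=2: xs[2] = (2+4)%6 = 0 → [1, 4, 0, 2, 3, 0]
i=3: xs[3] = (2+0)%6 = 2 → [1, 4, 0, 2, 3, 0]
i=4: xs[4] = (3+2)%6 = 5 → [1, 4, 0, 2, 5, 0]
i=5: xs[5] = (0+5)%6 = 5 → [1, 4, 0, 2, 5, 5]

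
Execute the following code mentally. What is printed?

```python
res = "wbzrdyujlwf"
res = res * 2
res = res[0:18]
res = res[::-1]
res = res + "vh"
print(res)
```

uydrzbwfwljuydrzbwvh

repeat ×2 → 'wbzrdyujlwfwbzrdyujlwf'
slice [0:18] → 'wbzrdyujlwfwbzrdyu'
reverse → 'uydrzbwfwljuydrzbw'
+ 'vh' → 'uydrzbwfwljuydrzbwvh'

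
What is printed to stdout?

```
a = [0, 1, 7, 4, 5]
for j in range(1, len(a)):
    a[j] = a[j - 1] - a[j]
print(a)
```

[0, -1, -8, -12, -17]

j=1: a[1] = 0-1 = -1 → [0, -1, 7, 4, 5]
j=2: a[2] = (-1)-7 = -8 → [0, -1, -8, 4, 5]
j=3: a[3] = (-8)-4 = -12 → [0, -1, -8, -12, 5]
j=4: a[4] = (-12)-5 = -17 → [0, -1, -8, -12, -17]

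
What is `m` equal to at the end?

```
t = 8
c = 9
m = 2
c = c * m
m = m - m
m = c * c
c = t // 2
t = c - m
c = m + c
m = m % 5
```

4

c = 9*2 = 18
m = 2-2 = 0
m = 18*18 = 324
c = 8//2 = 4
t = 4-324 = -320
c = 324+4 = 328
m = 324%5 = 4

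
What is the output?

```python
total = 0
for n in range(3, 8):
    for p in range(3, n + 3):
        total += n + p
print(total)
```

265

n=3,p=3: total = 0+6 = 6
n=3,p=4: total = 6+7 = 13
n=3,p=5: total = 13+8 = 21
n=4,p=3: total = 21+7 = 28
n=4,p=4: total = 28+8 = 36
n=4,p=5: total = 36+9 = 45
n=4,p=6: total = 45+10 = 55
n=5,p=3: total = 55+8 = 63
n=5,p=4: total = 63+9 = 72
n=5,p=5: total = 72+10 = 82
n=5,p=6: total = 82+11 = 93
n=5,p=7: total = 93+12 = 105
n=6,p=3: total = 105+9 = 114
n=6,p=4: total = 114+10 = 124
n=6,p=5: total = 124+11 = 135
n=6,p=6: total = 135+12 = 147
n=6,p=7: total = 147+13 = 160
n=6,p=8: total = 160+14 = 174
n=7,p=3: total = 174+10 = 184
n=7,p=4: total = 184+11 = 195
n=7,p=5: total = 195+12 = 207
n=7,p=6: total = 207+13 = 220
n=7,p=7: total = 220+14 = 234
n=7,p=8: total = 234+15 = 249
n=7,p=9: total = 249+16 = 265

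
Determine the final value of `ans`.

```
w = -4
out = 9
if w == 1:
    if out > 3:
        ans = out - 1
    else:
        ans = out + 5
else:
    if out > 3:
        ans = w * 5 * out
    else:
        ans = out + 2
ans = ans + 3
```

w=-4, out=9
w == 1 is False; out > 3 is True
→ ans = w * 5 * out = -180
ans = (-180)+3 = -177

-177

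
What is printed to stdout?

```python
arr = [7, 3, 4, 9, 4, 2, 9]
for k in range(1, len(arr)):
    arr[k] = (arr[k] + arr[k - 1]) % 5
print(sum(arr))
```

k=1: arr[1] = (3+7)%5 = 0 → [7, 0, 4, 9, 4, 2, 9]
k=2: arr[2] = (4+0)%5 = 4 → [7, 0, 4, 9, 4, 2, 9]
k=3: arr[3] = (9+4)%5 = 3 → [7, 0, 4, 3, 4, 2, 9]
k=4: arr[4] = (4+3)%5 = 2 → [7, 0, 4, 3, 2, 2, 9]
k=5: arr[5] = (2+2)%5 = 4 → [7, 0, 4, 3, 2, 4, 9]
k=6: arr[6] = (9+4)%5 = 3 → [7, 0, 4, 3, 2, 4, 3]
sum = 23

23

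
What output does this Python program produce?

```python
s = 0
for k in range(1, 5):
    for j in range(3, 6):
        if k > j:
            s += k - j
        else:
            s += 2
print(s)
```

23

k=1,j=3: not 1>3, s = 0+2 = 2
k=1,j=4: not 1>4, s = 2+2 = 4
k=1,j=5: not 1>5, s = 4+2 = 6
k=2,j=3: not 2>3, s = 6+2 = 8
k=2,j=4: not 2>4, s = 8+2 = 10
k=2,j=5: not 2>5, s = 10+2 = 12
k=3,j=3: not 3>3, s = 12+2 = 14
k=3,j=4: not 3>4, s = 14+2 = 16
k=3,j=5: not 3>5, s = 16+2 = 18
k=4,j=3: 4>3, s = 18+1 = 19
k=4,j=4: not 4>4, s = 19+2 = 21
k=4,j=5: not 4>5, s = 21+2 = 23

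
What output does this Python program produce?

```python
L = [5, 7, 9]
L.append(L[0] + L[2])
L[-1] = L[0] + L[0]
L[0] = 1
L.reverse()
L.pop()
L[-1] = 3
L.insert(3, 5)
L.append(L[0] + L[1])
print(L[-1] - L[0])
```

append L[0]+L[2] = 5+9 = 14 → [5, 7, 9, 14]
L[-1] = L[0]+L[0] = 5+5 = 10 → [5, 7, 9, 10]
L[0] = 1 → [1, 7, 9, 10]
reverse → [10, 9, 7, 1]
pop() removes 1 → [10, 9, 7]
L[-1] = 3 → [10, 9, 3]
insert 5 at 3 → [10, 9, 3, 5]
append L[0]+L[1] = 10+9 = 19 → [10, 9, 3, 5, 19]
L[-1]-L[0] = 19-10 = 9

9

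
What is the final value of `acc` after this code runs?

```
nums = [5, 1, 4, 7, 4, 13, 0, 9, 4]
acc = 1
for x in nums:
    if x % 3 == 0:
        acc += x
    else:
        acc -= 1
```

x=5: not %3==0, acc = 1-1 = 0
x=1: not %3==0, acc = 0-1 = -1
x=4: not %3==0, acc = (-1)-1 = -2
x=7: not %3==0, acc = (-2)-1 = -3
x=4: not %3==0, acc = (-3)-1 = -4
x=13: not %3==0, acc = (-4)-1 = -5
x=0: %3==0, acc = (-5)+0 = -5
x=9: %3==0, acc = (-5)+9 = 4
x=4: not %3==0, acc = 4-1 = 3

3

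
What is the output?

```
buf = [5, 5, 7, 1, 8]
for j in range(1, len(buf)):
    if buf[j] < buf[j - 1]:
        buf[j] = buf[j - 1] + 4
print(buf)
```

[5, 5, 7, 11, 15]

j=1: 5>=5, unchanged → [5, 5, 7, 1, 8]
j=2: 7>=5, unchanged → [5, 5, 7, 1, 8]
j=3: 1<7, buf[3] = 7+4 = 11 → [5, 5, 7, 11, 8]
j=4: 8<11, buf[4] = 11+4 = 15 → [5, 5, 7, 11, 15]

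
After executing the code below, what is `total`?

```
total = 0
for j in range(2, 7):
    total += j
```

j=2: total = 0+2 = 2
j=3: total = 2+3 = 5
j=4: total = 5+4 = 9
j=5: total = 9+5 = 14
j=6: total = 14+6 = 20

20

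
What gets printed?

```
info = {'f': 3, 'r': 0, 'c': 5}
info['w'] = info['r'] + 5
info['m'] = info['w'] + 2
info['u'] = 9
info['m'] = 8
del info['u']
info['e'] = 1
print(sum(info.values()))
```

22

info['w'] = info['r']+5 = 5 → {'f': 3, 'r': 0, 'c': 5, 'w': 5}
info['m'] = info['w']+2 = 7 → {'f': 3, 'r': 0, 'c': 5, 'w': 5, 'm': 7}
info['u'] = 9 → {'f': 3, 'r': 0, 'c': 5, 'w': 5, 'm': 7, 'u': 9}
info['m'] = 8 → {'f': 3, 'r': 0, 'c': 5, 'w': 5, 'm': 8, 'u': 9}
del 'u' → {'f': 3, 'r': 0, 'c': 5, 'w': 5, 'm': 8}
info['e'] = 1 → {'f': 3, 'r': 0, 'c': 5, 'w': 5, 'm': 8, 'e': 1}
sum of values = 22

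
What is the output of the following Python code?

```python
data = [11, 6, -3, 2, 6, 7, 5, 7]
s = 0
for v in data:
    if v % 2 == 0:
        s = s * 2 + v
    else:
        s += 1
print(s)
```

49

v=11: not even, s = 0+1 = 1
v=6: even, s = 1*2+6 = 8
v=-3: not even, s = 8+1 = 9
v=2: even, s = 9*2+2 = 20
v=6: even, s = 20*2+6 = 46
v=7: not even, s = 46+1 = 47
v=5: not even, s = 47+1 = 48
v=7: not even, s = 48+1 = 49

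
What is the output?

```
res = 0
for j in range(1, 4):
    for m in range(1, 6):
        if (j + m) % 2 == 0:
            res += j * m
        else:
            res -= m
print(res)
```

27

j=1,m=1: even sum, res = 0+1 = 1
j=1,m=2: odd sum, res = 1-2 = -1
j=1,m=3: even sum, res = (-1)+3 = 2
j=1,m=4: odd sum, res = 2-4 = -2
j=1,m=5: even sum, res = (-2)+5 = 3
j=2,m=1: odd sum, res = 3-1 = 2
j=2,m=2: even sum, res = 2+4 = 6
j=2,m=3: odd sum, res = 6-3 = 3
j=2,m=4: even sum, res = 3+8 = 11
j=2,m=5: odd sum, res = 11-5 = 6
j=3,m=1: even sum, res = 6+3 = 9
j=3,m=2: odd sum, res = 9-2 = 7
j=3,m=3: even sum, res = 7+9 = 16
j=3,m=4: odd sum, res = 16-4 = 12
j=3,m=5: even sum, res = 12+15 = 27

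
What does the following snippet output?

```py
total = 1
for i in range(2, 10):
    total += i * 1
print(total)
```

45

i=2: total = 1+2*1 = 3
i=3: total = 3+3*1 = 6
i=4: total = 6+4*1 = 10
i=5: total = 10+5*1 = 15
i=6: total = 15+6*1 = 21
i=7: total = 21+7*1 = 28
i=8: total = 28+8*1 = 36
i=9: total = 36+9*1 = 45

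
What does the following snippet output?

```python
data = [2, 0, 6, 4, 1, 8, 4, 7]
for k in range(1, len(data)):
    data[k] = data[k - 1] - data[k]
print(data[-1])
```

-28

k=1: data[1] = 2-0 = 2 → [2, 2, 6, 4, 1, 8, 4, 7]
k=2: data[2] = 2-6 = -4 → [2, 2, -4, 4, 1, 8, 4, 7]
k=3: data[3] = (-4)-4 = -8 → [2, 2, -4, -8, 1, 8, 4, 7]
k=4: data[4] = (-8)-1 = -9 → [2, 2, -4, -8, -9, 8, 4, 7]
k=5: data[5] = (-9)-8 = -17 → [2, 2, -4, -8, -9, -17, 4, 7]
k=6: data[6] = (-17)-4 = -21 → [2, 2, -4, -8, -9, -17, -21, 7]
k=7: data[7] = (-21)-7 = -28 → [2, 2, -4, -8, -9, -17, -21, -28]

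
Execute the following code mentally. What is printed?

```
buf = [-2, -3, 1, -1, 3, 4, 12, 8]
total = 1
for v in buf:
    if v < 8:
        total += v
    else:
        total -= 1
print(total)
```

v=-2: <8, total = 1+(-2) = -1
v=-3: <8, total = (-1)+(-3) = -4
v=1: <8, total = (-4)+1 = -3
v=-1: <8, total = (-3)+(-1) = -4
v=3: <8, total = (-4)+3 = -1
v=4: <8, total = (-1)+4 = 3
v=12: not <8, total = 3-1 = 2
v=8: not <8, total = 2-1 = 1

1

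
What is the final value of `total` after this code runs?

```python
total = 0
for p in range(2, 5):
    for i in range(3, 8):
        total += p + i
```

120

p=2,i=3: total = 0+5 = 5
p=2,i=4: total = 5+6 = 11
p=2,i=5: total = 11+7 = 18
p=2,i=6: total = 18+8 = 26
p=2,i=7: total = 26+9 = 35
p=3,i=3: total = 35+6 = 41
p=3,i=4: total = 41+7 = 48
p=3,i=5: total = 48+8 = 56
p=3,i=6: total = 56+9 = 65
p=3,i=7: total = 65+10 = 75
p=4,i=3: total = 75+7 = 82
p=4,i=4: total = 82+8 = 90
p=4,i=5: total = 90+9 = 99
p=4,i=6: total = 99+10 = 109
p=4,i=7: total = 109+11 = 120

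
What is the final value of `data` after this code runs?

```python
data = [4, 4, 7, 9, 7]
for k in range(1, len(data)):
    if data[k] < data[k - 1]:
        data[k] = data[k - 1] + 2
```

[4, 4, 7, 9, 11]

k=1: 4>=4, unchanged → [4, 4, 7, 9, 7]
k=2: 7>=4, unchanged → [4, 4, 7, 9, 7]
k=3: 9>=7, unchanged → [4, 4, 7, 9, 7]
k=4: 7<9, data[4] = 9+2 = 11 → [4, 4, 7, 9, 11]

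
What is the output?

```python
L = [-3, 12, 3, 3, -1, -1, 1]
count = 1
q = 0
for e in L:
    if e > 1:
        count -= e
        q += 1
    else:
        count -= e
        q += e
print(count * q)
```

13

e=-3: not >1, count = 1-(-3) = 4; q=-3
e=12: >1, count = 4-12 = -8; q=-2
e=3: >1, count = (-8)-3 = -11; q=-1
e=3: >1, count = (-11)-3 = -14; q=0
e=-1: not >1, count = (-14)-(-1) = -13; q=-1
e=-1: not >1, count = (-13)-(-1) = -12; q=-2
e=1: not >1, count = (-12)-1 = -13; q=-1
count*q = (-13)*(-1) = 13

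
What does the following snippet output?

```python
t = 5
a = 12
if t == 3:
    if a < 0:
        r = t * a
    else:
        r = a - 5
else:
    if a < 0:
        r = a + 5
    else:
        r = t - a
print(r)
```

t=5, a=12
t == 3 is False; a < 0 is False
→ r = t - a = -7

-7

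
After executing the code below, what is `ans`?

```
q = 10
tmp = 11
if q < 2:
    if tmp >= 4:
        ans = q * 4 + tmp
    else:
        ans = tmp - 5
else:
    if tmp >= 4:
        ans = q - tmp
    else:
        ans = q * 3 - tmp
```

q=10, tmp=11
q < 2 is False; tmp >= 4 is True
→ ans = q - tmp = -1

-1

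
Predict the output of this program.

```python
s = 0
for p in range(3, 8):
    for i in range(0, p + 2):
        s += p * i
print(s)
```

615

p=3,i=0: s = 0+0 = 0
p=3,i=1: s = 0+3 = 3
p=3,i=2: s = 3+6 = 9
p=3,i=3: s = 9+9 = 18
p=3,i=4: s = 18+12 = 30
p=4,i=0: s = 30+0 = 30
p=4,i=1: s = 30+4 = 34
p=4,i=2: s = 34+8 = 42
p=4,i=3: s = 42+12 = 54
p=4,i=4: s = 54+16 = 70
p=4,i=5: s = 70+20 = 90
p=5,i=0: s = 90+0 = 90
p=5,i=1: s = 90+5 = 95
p=5,i=2: s = 95+10 = 105
p=5,i=3: s = 105+15 = 120
p=5,i=4: s = 120+20 = 140
p=5,i=5: s = 140+25 = 165
p=5,i=6: s = 165+30 = 195
p=6,i=0: s = 195+0 = 195
p=6,i=1: s = 195+6 = 201
p=6,i=2: s = 201+12 = 213
p=6,i=3: s = 213+18 = 231
p=6,i=4: s = 231+24 = 255
p=6,i=5: s = 255+30 = 285
p=6,i=6: s = 285+36 = 321
p=6,i=7: s = 321+42 = 363
p=7,i=0: s = 363+0 = 363
p=7,i=1: s = 363+7 = 370
p=7,i=2: s = 370+14 = 384
p=7,i=3: s = 384+21 = 405
p=7,i=4: s = 405+28 = 433
p=7,i=5: s = 433+35 = 468
p=7,i=6: s = 468+42 = 510
p=7,i=7: s = 510+49 = 559
p=7,i=8: s = 559+56 = 615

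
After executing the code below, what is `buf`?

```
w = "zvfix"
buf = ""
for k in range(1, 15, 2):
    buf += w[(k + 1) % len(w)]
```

k=1: add w[2]='f' → 'f'
k=3: add w[4]='x' → 'fx'
k=5: add w[1]='v' → 'fxv'
k=7: add w[3]='i' → 'fxvi'
k=9: add w[0]='z' → 'fxviz'
k=11: add w[2]='f' → 'fxvizf'
k=13: add w[4]='x' → 'fxvizfx'

'fxvizfx'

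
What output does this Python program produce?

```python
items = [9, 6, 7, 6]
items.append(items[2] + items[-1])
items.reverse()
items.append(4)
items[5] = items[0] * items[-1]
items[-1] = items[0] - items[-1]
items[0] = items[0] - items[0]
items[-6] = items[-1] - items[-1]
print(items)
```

append items[2]+items[-1] = 7+6 = 13 → [9, 6, 7, 6, 13]
reverse → [13, 6, 7, 6, 9]
append 4 → [13, 6, 7, 6, 9, 4]
items[5] = items[0]*items[-1] = 13*4 = 52 → [13, 6, 7, 6, 9, 52]
items[-1] = items[0]-items[-1] = 13-52 = -39 → [13, 6, 7, 6, 9, -39]
items[0] = items[0]-items[0] = 13-13 = 0 → [0, 6, 7, 6, 9, -39]
items[-6] = items[-1]-items[-1] = (-39)-(-39) = 0 → [0, 6, 7, 6, 9, -39]

[0, 6, 7, 6, 9, -39]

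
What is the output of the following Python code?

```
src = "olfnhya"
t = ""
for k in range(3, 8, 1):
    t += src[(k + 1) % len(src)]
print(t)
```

hyaol

k=3: add src[4]='h' → 'h'
k=4: add src[5]='y' → 'hy'
k=5: add src[6]='a' → 'hya'
k=6: add src[0]='o' → 'hyao'
k=7: add src[1]='l' → 'hyaol'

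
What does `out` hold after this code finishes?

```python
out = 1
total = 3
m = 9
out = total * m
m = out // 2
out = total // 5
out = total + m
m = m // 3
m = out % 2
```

16

out = 3*9 = 27
m = 27//2 = 13
out = 3//5 = 0
out = 3+13 = 16
m = 13//3 = 4
m = 16%2 = 0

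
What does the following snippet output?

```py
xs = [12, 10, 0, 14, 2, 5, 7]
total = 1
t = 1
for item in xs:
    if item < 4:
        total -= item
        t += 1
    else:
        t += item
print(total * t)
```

-51

item=12: not <4; t=13
item=10: not <4; t=23
item=0: <4, total = 1-0 = 1; t=24
item=14: not <4; t=38
item=2: <4, total = 1-2 = -1; t=39
item=5: not <4; t=44
item=7: not <4; t=51
total*t = (-1)*51 = -51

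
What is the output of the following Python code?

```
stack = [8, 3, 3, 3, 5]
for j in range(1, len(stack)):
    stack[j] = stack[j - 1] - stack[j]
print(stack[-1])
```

j=1: stack[1] = 8-3 = 5 → [8, 5, 3, 3, 5]
j=2: stack[2] = 5-3 = 2 → [8, 5, 2, 3, 5]
j=3: stack[3] = 2-3 = -1 → [8, 5, 2, -1, 5]
j=4: stack[4] = (-1)-5 = -6 → [8, 5, 2, -1, -6]

-6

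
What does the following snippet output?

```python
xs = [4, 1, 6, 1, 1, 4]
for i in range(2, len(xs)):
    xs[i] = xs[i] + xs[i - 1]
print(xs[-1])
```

13

i=2: xs[2] = 6+1 = 7 → [4, 1, 7, 1, 1, 4]
i=3: xs[3] = 1+7 = 8 → [4, 1, 7, 8, 1, 4]
i=4: xs[4] = 1+8 = 9 → [4, 1, 7, 8, 9, 4]
i=5: xs[5] = 4+9 = 13 → [4, 1, 7, 8, 9, 13]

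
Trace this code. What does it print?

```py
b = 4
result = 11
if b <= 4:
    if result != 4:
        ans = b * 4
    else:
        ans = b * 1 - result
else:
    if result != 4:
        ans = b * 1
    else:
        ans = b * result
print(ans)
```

16

b=4, result=11
b <= 4 is True; result != 4 is True
→ ans = b * 4 = 16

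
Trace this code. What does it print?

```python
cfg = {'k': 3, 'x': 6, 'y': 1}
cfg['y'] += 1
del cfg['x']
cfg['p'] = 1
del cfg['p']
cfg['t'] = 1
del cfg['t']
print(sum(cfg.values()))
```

cfg['y'] = 1+1 = 2 → {'k': 3, 'x': 6, 'y': 2}
del 'x' → {'k': 3, 'y': 2}
cfg['p'] = 1 → {'k': 3, 'y': 2, 'p': 1}
del 'p' → {'k': 3, 'y': 2}
cfg['t'] = 1 → {'k': 3, 'y': 2, 't': 1}
del 't' → {'k': 3, 'y': 2}
sum of values = 5

5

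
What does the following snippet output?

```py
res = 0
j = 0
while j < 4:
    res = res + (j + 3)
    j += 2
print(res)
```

8

j=0: res = 0+3 = 3
j=2: res = 3+5 = 8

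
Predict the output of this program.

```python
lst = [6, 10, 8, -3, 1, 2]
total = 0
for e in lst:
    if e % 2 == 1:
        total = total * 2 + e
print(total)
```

-5

e=6: not odd
e=10: not odd
e=8: not odd
e=-3: odd, total = 0*2+(-3) = -3
e=1: odd, total = (-3)*2+1 = -5
e=2: not odd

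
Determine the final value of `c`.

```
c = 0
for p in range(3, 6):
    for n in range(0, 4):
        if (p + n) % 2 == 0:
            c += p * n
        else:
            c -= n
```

32

p=3,n=0: odd sum, c = 0-0 = 0
p=3,n=1: even sum, c = 0+3 = 3
p=3,n=2: odd sum, c = 3-2 = 1
p=3,n=3: even sum, c = 1+9 = 10
p=4,n=0: even sum, c = 10+0 = 10
p=4,n=1: odd sum, c = 10-1 = 9
p=4,n=2: even sum, c = 9+8 = 17
p=4,n=3: odd sum, c = 17-3 = 14
p=5,n=0: odd sum, c = 14-0 = 14
p=5,n=1: even sum, c = 14+5 = 19
p=5,n=2: odd sum, c = 19-2 = 17
p=5,n=3: even sum, c = 17+15 = 32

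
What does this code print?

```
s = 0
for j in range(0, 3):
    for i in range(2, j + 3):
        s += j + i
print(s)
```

j=0,i=2: s = 0+2 = 2
j=1,i=2: s = 2+3 = 5
j=1,i=3: s = 5+4 = 9
j=2,i=2: s = 9+4 = 13
j=2,i=3: s = 13+5 = 18
j=2,i=4: s = 18+6 = 24

24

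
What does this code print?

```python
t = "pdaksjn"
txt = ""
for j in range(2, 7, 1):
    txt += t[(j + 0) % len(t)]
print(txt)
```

j=2: add t[2]='a' → 'a'
j=3: add t[3]='k' → 'ak'
j=4: add t[4]='s' → 'aks'
j=5: add t[5]='j' → 'aksj'
j=6: add t[6]='n' → 'aksjn'

aksjn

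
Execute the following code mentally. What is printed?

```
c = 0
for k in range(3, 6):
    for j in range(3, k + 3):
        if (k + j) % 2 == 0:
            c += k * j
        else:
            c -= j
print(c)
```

117

k=3,j=3: even sum, c = 0+9 = 9
k=3,j=4: odd sum, c = 9-4 = 5
k=3,j=5: even sum, c = 5+15 = 20
k=4,j=3: odd sum, c = 20-3 = 17
k=4,j=4: even sum, c = 17+16 = 33
k=4,j=5: odd sum, c = 33-5 = 28
k=4,j=6: even sum, c = 28+24 = 52
k=5,j=3: even sum, c = 52+15 = 67
k=5,j=4: odd sum, c = 67-4 = 63
k=5,j=5: even sum, c = 63+25 = 88
k=5,j=6: odd sum, c = 88-6 = 82
k=5,j=7: even sum, c = 82+35 = 117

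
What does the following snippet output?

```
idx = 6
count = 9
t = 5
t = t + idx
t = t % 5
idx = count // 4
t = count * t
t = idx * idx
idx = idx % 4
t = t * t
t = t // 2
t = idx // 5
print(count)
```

t = 5+6 = 11
t = 11%5 = 1
idx = 9//4 = 2
t = 9*1 = 9
t = 2*2 = 4
idx = 2%4 = 2
t = 4*4 = 16
t = 16//2 = 8
t = 2//5 = 0

9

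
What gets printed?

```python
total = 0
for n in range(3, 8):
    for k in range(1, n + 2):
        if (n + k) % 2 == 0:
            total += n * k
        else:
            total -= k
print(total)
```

n=3,k=1: even sum, total = 0+3 = 3
n=3,k=2: odd sum, total = 3-2 = 1
n=3,k=3: even sum, total = 1+9 = 10
n=3,k=4: odd sum, total = 10-4 = 6
n=4,k=1: odd sum, total = 6-1 = 5
n=4,k=2: even sum, total = 5+8 = 13
n=4,k=3: odd sum, total = 13-3 = 10
n=4,k=4: even sum, total = 10+16 = 26
n=4,k=5: odd sum, total = 26-5 = 21
n=5,k=1: even sum, total = 21+5 = 26
n=5,k=2: odd sum, total = 26-2 = 24
n=5,k=3: even sum, total = 24+15 = 39
n=5,k=4: odd sum, total = 39-4 = 35
n=5,k=5: even sum, total = 35+25 = 60
n=5,k=6: odd sum, total = 60-6 = 54
n=6,k=1: odd sum, total = 54-1 = 53
n=6,k=2: even sum, total = 53+12 = 65
n=6,k=3: odd sum, total = 65-3 = 62
n=6,k=4: even sum, total = 62+24 = 86
n=6,k=5: odd sum, total = 86-5 = 81
n=6,k=6: even sum, total = 81+36 = 117
n=6,k=7: odd sum, total = 117-7 = 110
n=7,k=1: even sum, total = 110+7 = 117
n=7,k=2: odd sum, total = 117-2 = 115
n=7,k=3: even sum, total = 115+21 = 136
n=7,k=4: odd sum, total = 136-4 = 132
n=7,k=5: even sum, total = 132+35 = 167
n=7,k=6: odd sum, total = 167-6 = 161
n=7,k=7: even sum, total = 161+49 = 210
n=7,k=8: odd sum, total = 210-8 = 202

202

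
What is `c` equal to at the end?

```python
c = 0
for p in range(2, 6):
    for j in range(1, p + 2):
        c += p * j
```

207

p=2,j=1: c = 0+2 = 2
p=2,j=2: c = 2+4 = 6
p=2,j=3: c = 6+6 = 12
p=3,j=1: c = 12+3 = 15
p=3,j=2: c = 15+6 = 21
p=3,j=3: c = 21+9 = 30
p=3,j=4: c = 30+12 = 42
p=4,j=1: c = 42+4 = 46
p=4,j=2: c = 46+8 = 54
p=4,j=3: c = 54+12 = 66
p=4,j=4: c = 66+16 = 82
p=4,j=5: c = 82+20 = 102
p=5,j=1: c = 102+5 = 107
p=5,j=2: c = 107+10 = 117
p=5,j=3: c = 117+15 = 132
p=5,j=4: c = 132+20 = 152
p=5,j=5: c = 152+25 = 177
p=5,j=6: c = 177+30 = 207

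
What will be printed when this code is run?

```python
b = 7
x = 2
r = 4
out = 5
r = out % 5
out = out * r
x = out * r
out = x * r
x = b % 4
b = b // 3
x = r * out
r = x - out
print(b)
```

2

r = 5%5 = 0
out = 5*0 = 0
x = 0*0 = 0
out = 0*0 = 0
x = 7%4 = 3
b = 7//3 = 2
x = 0*0 = 0
r = 0-0 = 0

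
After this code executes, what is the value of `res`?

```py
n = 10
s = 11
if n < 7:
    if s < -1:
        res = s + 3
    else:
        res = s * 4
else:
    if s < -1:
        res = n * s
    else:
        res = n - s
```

n=10, s=11
n < 7 is False; s < -1 is False
→ res = n - s = -1

-1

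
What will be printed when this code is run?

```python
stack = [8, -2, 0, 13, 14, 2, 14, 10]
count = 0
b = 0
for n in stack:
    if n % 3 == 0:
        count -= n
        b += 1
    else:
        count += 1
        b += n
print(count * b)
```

n=8: not %3==0, count = 0+1 = 1; b=8
n=-2: not %3==0, count = 1+1 = 2; b=6
n=0: %3==0, count = 2-0 = 2; b=7
n=13: not %3==0, count = 2+1 = 3; b=20
n=14: not %3==0, count = 3+1 = 4; b=34
n=2: not %3==0, count = 4+1 = 5; b=36
n=14: not %3==0, count = 5+1 = 6; b=50
n=10: not %3==0, count = 6+1 = 7; b=60
count*b = 7*60 = 420

420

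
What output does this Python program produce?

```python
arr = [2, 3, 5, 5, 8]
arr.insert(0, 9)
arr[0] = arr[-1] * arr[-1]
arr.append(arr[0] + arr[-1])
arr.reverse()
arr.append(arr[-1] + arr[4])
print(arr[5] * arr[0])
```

144

insert 9 at 0 → [9, 2, 3, 5, 5, 8]
arr[0] = arr[-1]*arr[-1] = 8*8 = 64 → [64, 2, 3, 5, 5, 8]
append arr[0]+arr[-1] = 64+8 = 72 → [64, 2, 3, 5, 5, 8, 72]
reverse → [72, 8, 5, 5, 3, 2, 64]
append arr[-1]+arr[4] = 64+3 = 67 → [72, 8, 5, 5, 3, 2, 64, 67]
arr[5]*arr[0] = 2*72 = 144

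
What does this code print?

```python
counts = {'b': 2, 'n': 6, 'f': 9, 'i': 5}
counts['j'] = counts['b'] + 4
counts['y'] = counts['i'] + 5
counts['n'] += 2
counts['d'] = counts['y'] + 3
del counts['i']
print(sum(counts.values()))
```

counts['j'] = counts['b']+4 = 6 → {'b': 2, 'n': 6, 'f': 9, 'i': 5, 'j': 6}
counts['y'] = counts['i']+5 = 10 → {'b': 2, 'n': 6, 'f': 9, 'i': 5, 'j': 6, 'y': 10}
counts['n'] = 6+2 = 8 → {'b': 2, 'n': 8, 'f': 9, 'i': 5, 'j': 6, 'y': 10}
counts['d'] = counts['y']+3 = 13 → {'b': 2, 'n': 8, 'f': 9, 'i': 5, 'j': 6, 'y': 10, 'd': 13}
del 'i' → {'b': 2, 'n': 8, 'f': 9, 'j': 6, 'y': 10, 'd': 13}
sum of values = 48

48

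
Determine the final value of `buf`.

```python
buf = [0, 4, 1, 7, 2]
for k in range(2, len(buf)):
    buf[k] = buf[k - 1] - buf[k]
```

[0, 4, 3, -4, -6]

k=2: buf[2] = 4-1 = 3 → [0, 4, 3, 7, 2]
k=3: buf[3] = 3-7 = -4 → [0, 4, 3, -4, 2]
k=4: buf[4] = (-4)-2 = -6 → [0, 4, 3, -4, -6]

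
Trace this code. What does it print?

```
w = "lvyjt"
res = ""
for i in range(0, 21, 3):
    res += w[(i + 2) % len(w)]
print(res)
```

i=0: add w[2]='y' → 'y'
i=3: add w[0]='l' → 'yl'
i=6: add w[3]='j' → 'ylj'
i=9: add w[1]='v' → 'yljv'
i=12: add w[4]='t' → 'yljvt'
i=15: add w[2]='y' → 'yljvty'
i=18: add w[0]='l' → 'yljvtyl'

yljvtyl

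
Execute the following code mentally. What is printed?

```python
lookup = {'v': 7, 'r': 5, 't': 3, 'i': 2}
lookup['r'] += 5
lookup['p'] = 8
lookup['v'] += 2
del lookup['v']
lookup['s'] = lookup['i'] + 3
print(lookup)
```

lookup['r'] = 5+5 = 10 → {'v': 7, 'r': 10, 't': 3, 'i': 2}
lookup['p'] = 8 → {'v': 7, 'r': 10, 't': 3, 'i': 2, 'p': 8}
lookup['v'] = 7+2 = 9 → {'v': 9, 'r': 10, 't': 3, 'i': 2, 'p': 8}
del 'v' → {'r': 10, 't': 3, 'i': 2, 'p': 8}
lookup['s'] = lookup['i']+3 = 5 → {'r': 10, 't': 3, 'i': 2, 'p': 8, 's': 5}

{'r': 10, 't': 3, 'i': 2, 'p': 8, 's': 5}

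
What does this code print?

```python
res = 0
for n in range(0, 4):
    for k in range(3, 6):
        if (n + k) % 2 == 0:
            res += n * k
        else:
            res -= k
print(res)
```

n=0,k=3: odd sum, res = 0-3 = -3
n=0,k=4: even sum, res = (-3)+0 = -3
n=0,k=5: odd sum, res = (-3)-5 = -8
n=1,k=3: even sum, res = (-8)+3 = -5
n=1,k=4: odd sum, res = (-5)-4 = -9
n=1,k=5: even sum, res = (-9)+5 = -4
n=2,k=3: odd sum, res = (-4)-3 = -7
n=2,k=4: even sum, res = (-7)+8 = 1
n=2,k=5: odd sum, res = 1-5 = -4
n=3,k=3: even sum, res = (-4)+9 = 5
n=3,k=4: odd sum, res = 5-4 = 1
n=3,k=5: even sum, res = 1+15 = 16

16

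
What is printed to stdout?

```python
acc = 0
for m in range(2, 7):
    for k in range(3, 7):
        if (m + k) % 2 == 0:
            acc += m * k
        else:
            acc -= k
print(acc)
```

140

m=2,k=3: odd sum, acc = 0-3 = -3
m=2,k=4: even sum, acc = (-3)+8 = 5
m=2,k=5: odd sum, acc = 5-5 = 0
m=2,k=6: even sum, acc = 0+12 = 12
m=3,k=3: even sum, acc = 12+9 = 21
m=3,k=4: odd sum, acc = 21-4 = 17
m=3,k=5: even sum, acc = 17+15 = 32
m=3,k=6: odd sum, acc = 32-6 = 26
m=4,k=3: odd sum, acc = 26-3 = 23
m=4,k=4: even sum, acc = 23+16 = 39
m=4,k=5: odd sum, acc = 39-5 = 34
m=4,k=6: even sum, acc = 34+24 = 58
m=5,k=3: even sum, acc = 58+15 = 73
m=5,k=4: odd sum, acc = 73-4 = 69
m=5,k=5: even sum, acc = 69+25 = 94
m=5,k=6: odd sum, acc = 94-6 = 88
m=6,k=3: odd sum, acc = 88-3 = 85
m=6,k=4: even sum, acc = 85+24 = 109
m=6,k=5: odd sum, acc = 109-5 = 104
m=6,k=6: even sum, acc = 104+36 = 140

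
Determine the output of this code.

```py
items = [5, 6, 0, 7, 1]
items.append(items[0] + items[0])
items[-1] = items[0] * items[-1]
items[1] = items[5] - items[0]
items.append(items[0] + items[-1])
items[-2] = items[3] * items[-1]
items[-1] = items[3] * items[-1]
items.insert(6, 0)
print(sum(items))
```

828

append items[0]+items[0] = 5+5 = 10 → [5, 6, 0, 7, 1, 10]
items[-1] = items[0]*items[-1] = 5*10 = 50 → [5, 6, 0, 7, 1, 50]
items[1] = items[5]-items[0] = 50-5 = 45 → [5, 45, 0, 7, 1, 50]
append items[0]+items[-1] = 5+50 = 55 → [5, 45, 0, 7, 1, 50, 55]
items[-2] = items[3]*items[-1] = 7*55 = 385 → [5, 45, 0, 7, 1, 385, 55]
items[-1] = items[3]*items[-1] = 7*55 = 385 → [5, 45, 0, 7, 1, 385, 385]
insert 0 at 6 → [5, 45, 0, 7, 1, 385, 0, 385]
sum = 828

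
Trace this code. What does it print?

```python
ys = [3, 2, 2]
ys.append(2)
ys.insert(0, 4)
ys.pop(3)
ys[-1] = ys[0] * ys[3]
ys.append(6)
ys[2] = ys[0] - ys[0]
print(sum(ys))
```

append 2 → [3, 2, 2, 2]
insert 4 at 0 → [4, 3, 2, 2, 2]
pop(3) removes 2 → [4, 3, 2, 2]
ys[-1] = ys[0]*ys[3] = 4*2 = 8 → [4, 3, 2, 8]
append 6 → [4, 3, 2, 8, 6]
ys[2] = ys[0]-ys[0] = 4-4 = 0 → [4, 3, 0, 8, 6]
sum = 21

21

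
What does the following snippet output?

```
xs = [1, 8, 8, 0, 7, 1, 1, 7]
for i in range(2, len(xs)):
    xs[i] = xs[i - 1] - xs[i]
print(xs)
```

i=2: xs[2] = 8-8 = 0 → [1, 8, 0, 0, 7, 1, 1, 7]
i=3: xs[3] = 0-0 = 0 → [1, 8, 0, 0, 7, 1, 1, 7]
i=4: xs[4] = 0-7 = -7 → [1, 8, 0, 0, -7, 1, 1, 7]
i=5: xs[5] = (-7)-1 = -8 → [1, 8, 0, 0, -7, -8, 1, 7]
i=6: xs[6] = (-8)-1 = -9 → [1, 8, 0, 0, -7, -8, -9, 7]
i=7: xs[7] = (-9)-7 = -16 → [1, 8, 0, 0, -7, -8, -9, -16]

[1, 8, 0, 0, -7, -8, -9, -16]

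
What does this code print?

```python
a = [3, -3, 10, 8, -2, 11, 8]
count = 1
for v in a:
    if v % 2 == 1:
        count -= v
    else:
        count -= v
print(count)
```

v=3: odd, count = 1-3 = -2
v=-3: odd, count = (-2)-(-3) = 1
v=10: not odd, count = 1-10 = -9
v=8: not odd, count = (-9)-8 = -17
v=-2: not odd, count = (-17)-(-2) = -15
v=11: odd, count = (-15)-11 = -26
v=8: not odd, count = (-26)-8 = -34

-34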